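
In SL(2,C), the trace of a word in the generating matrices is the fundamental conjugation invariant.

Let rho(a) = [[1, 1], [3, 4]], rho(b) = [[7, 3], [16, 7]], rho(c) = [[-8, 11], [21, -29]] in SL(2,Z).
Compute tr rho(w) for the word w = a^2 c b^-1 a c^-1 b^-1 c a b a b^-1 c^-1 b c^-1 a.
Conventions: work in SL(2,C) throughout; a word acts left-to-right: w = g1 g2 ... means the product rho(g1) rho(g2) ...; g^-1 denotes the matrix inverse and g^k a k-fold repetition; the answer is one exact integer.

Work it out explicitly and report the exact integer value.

rho(a) = [[1, 1], [3, 4]]
... * rho(a) = [[1, 1], [3, 4]]  ->  [[4, 5], [15, 19]]
... * rho(c) = [[-8, 11], [21, -29]]  ->  [[73, -101], [279, -386]]
... * rho(b^-1) = [[7, -3], [-16, 7]]  ->  [[2127, -926], [8129, -3539]]
... * rho(a) = [[1, 1], [3, 4]]  ->  [[-651, -1577], [-2488, -6027]]
... * rho(c^-1) = [[-29, -11], [-21, -8]]  ->  [[51996, 19777], [198719, 75584]]
... * rho(b^-1) = [[7, -3], [-16, 7]]  ->  [[47540, -17549], [181689, -67069]]
... * rho(c) = [[-8, 11], [21, -29]]  ->  [[-748849, 1031861], [-2861961, 3943580]]
... * rho(a) = [[1, 1], [3, 4]]  ->  [[2346734, 3378595], [8968779, 12912359]]
... * rho(b) = [[7, 3], [16, 7]]  ->  [[70484658, 30690367], [269379197, 117292850]]
... * rho(a) = [[1, 1], [3, 4]]  ->  [[162555759, 193246126], [621257747, 738550597]]
... * rho(b^-1) = [[7, -3], [-16, 7]]  ->  [[-1954047703, 865055605], [-7468005323, 3306080938]]
... * rho(c^-1) = [[-29, -11], [-21, -8]]  ->  [[38501215682, 14574079893], [147144454669, 55699411049]]
... * rho(b) = [[7, 3], [16, 7]]  ->  [[502693788062, 217522206297], [1921201759467, 831329241350]]
... * rho(c^-1) = [[-29, -11], [-21, -8]]  ->  [[-19146086186035, -7269809319058], [-73172765092893, -27783853284937]]
... * rho(a) = [[1, 1], [3, 4]]  ->  [[-40955514143209, -48225323462267], [-156524324947704, -184308178232641]]
tr = -40955514143209 + -184308178232641 = -225263692375850

-225263692375850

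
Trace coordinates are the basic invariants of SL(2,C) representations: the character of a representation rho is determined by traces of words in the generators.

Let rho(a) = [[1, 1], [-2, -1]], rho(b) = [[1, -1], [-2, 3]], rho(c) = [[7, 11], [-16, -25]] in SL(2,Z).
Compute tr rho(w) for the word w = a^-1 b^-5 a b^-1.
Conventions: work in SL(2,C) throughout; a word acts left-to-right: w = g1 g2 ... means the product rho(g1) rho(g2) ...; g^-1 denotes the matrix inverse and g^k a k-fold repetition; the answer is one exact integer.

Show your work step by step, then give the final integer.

rho(a^-1) = [[-1, -1], [2, 1]]
... * rho(b^-1) = [[3, 1], [2, 1]]  ->  [[-5, -2], [8, 3]]
... * rho(b^-1) = [[3, 1], [2, 1]]  ->  [[-19, -7], [30, 11]]
... * rho(b^-1) = [[3, 1], [2, 1]]  ->  [[-71, -26], [112, 41]]
... * rho(b^-1) = [[3, 1], [2, 1]]  ->  [[-265, -97], [418, 153]]
... * rho(b^-1) = [[3, 1], [2, 1]]  ->  [[-989, -362], [1560, 571]]
... * rho(a) = [[1, 1], [-2, -1]]  ->  [[-265, -627], [418, 989]]
... * rho(b^-1) = [[3, 1], [2, 1]]  ->  [[-2049, -892], [3232, 1407]]
tr = -2049 + 1407 = -642

-642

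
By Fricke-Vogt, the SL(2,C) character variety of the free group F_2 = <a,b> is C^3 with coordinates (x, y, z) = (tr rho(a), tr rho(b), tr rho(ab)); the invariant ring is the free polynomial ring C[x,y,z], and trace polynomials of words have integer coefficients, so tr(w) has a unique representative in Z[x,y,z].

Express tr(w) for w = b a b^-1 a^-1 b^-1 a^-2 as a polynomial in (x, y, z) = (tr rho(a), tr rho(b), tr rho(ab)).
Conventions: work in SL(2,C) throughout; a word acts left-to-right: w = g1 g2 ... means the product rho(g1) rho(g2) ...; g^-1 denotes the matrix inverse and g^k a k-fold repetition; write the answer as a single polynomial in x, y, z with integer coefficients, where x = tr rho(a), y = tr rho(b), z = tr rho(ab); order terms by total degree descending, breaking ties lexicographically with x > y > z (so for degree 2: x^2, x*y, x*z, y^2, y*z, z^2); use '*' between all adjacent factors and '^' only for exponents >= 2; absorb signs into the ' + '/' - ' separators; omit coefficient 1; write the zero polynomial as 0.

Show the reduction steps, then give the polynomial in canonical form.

-x^2*y*z^2 + x^3*z + x*y^2*z + x*z^3 - 3*x*z - y

tr(b a b) = tr(b)*tr(a b) - tr(a) = y*z - x
tr(b a b a) = tr(b a)*tr(b a) - tr(1) = z^2 - 2
tr(a^-1 b a b) = tr(b a b)*tr(a) - tr(b a b a) = x*y*z - x^2 - z^2 + 2
tr(a^-1 b a b^-1) = tr(a^-1 b a)*tr(b) - tr(a^-1 b a b) = -x*y*z + x^2 + y^2 + z^2 - 2
tr(a^-2 b a b^-1) = tr(a^-1 b a b^-1)*tr(a) - tr(a^-1 b a b^-1 a) = -x^2*y*z + x^3 + x*y^2 + x*z^2 - 3*x
tr(a^-1 b) = tr(b)*tr(a) - tr(b a) = x*y - z
tr(b^-1 a^-2 b a b^-1) = tr(a^-2 b a b^-1)*tr(b) - tr(a^-2 b a) = -x^2*y^2*z + x^3*y + x*y^3 + x*y*z^2 - 4*x*y + z
tr(b^2) = tr(b)*tr(b) - tr(1) = y^2 - 2
tr(b a^2 b) = tr(a)*tr(b^2 a) - tr(b^2) = x*y*z - x^2 - y^2 + 2
tr(b a^2 b a) = tr(a)*tr(b a b a) - tr(b a b) = x*z^2 - y*z - x
tr(a b a^-1 b a) = tr(b a^2 b)*tr(a) - tr(b a^2 b a) = x^2*y*z - x^3 - x*y^2 - x*z^2 + y*z + 3*x
tr(a b a) = tr(a)*tr(b a) - tr(b) = x*z - y
tr(b a b a b) = tr(b)*tr(a b a b) - tr(a b a) = y*z^2 - x*z - y
tr(b a b a b a) = tr(b a)*tr(b a b a) - tr(b^-1 a^-1) = z^3 - 3*z
tr(a b a^-1 b a b) = tr(b a b a b)*tr(a) - tr(b a b a b a) = x*y*z^2 - x^2*z - z^3 - x*y + 3*z
tr(a^-1 b a b^-1 a b) = tr(a b a^-1 b a)*tr(b) - tr(a b a^-1 b a b) = x^2*y^2*z - x^3*y - x*y^3 - 2*x*y*z^2 + x^2*z + y^2*z + z^3 + 4*x*y - 3*z
tr(a^-1 b a b^-1 a b^-1) = tr(a^-1 b a b^-1 a)*tr(b) - tr(a^-1 b a b^-1 a b) = -x^2*y^2*z + x^3*y + x*y^3 + 2*x*y*z^2 - x^2*z - y^2*z - z^3 - 3*x*y + 3*z
tr(a^2) = tr(a)*tr(a) - tr(1) = x^2 - 2
tr(a b^-1 a) = tr(a^2)*tr(b) - tr(a^2 b) = x^2*y - x*z - y
tr(b^-1 a^-2 b a b^-1 a) = tr(a^-1 b a b^-1 a b^-1)*tr(a) - tr(a^-1 b a b^-1 a b^-1 a) = -x^3*y^2*z + x^4*y + x^2*y^3 + 2*x^2*y*z^2 - x^3*z - x*y^2*z - x*z^3 - 4*x^2*y + 4*x*z + y
tr(b a b^-1 a^-1 b^-1 a^-2) = tr(b^-1 a^-2 b a b^-1)*tr(a) - tr(b^-1 a^-2 b a b^-1 a) = -x^2*y*z^2 + x^3*z + x*y^2*z + x*z^3 - 3*x*z - y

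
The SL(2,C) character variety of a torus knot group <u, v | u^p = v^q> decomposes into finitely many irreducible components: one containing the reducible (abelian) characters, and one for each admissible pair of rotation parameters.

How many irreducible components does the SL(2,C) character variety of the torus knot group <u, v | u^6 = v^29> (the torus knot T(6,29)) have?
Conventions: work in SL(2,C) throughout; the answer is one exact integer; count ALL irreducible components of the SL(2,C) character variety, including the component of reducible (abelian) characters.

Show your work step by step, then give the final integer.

For T(6,29): irreducibility forces the central element u^6 = v^29 to one of +I, -I.
This locks tr(u) to 2*cos(pi*alpha/6), alpha in 1..5, and tr(v) to 2*cos(pi*beta/29), beta in 1..28, on each component of irreducible characters.
Consistency of u^6 = (-1)^alpha I with v^29 = (-1)^beta I forces alpha = beta (mod 2).
count pairs: odd alpha (3 choices) x odd beta (14), plus even alpha (2) x even beta (14): 3*14 + 2*14 = 70.
components with irreducible characters: 70; plus the single component of reducible (abelian) characters: total 71.

71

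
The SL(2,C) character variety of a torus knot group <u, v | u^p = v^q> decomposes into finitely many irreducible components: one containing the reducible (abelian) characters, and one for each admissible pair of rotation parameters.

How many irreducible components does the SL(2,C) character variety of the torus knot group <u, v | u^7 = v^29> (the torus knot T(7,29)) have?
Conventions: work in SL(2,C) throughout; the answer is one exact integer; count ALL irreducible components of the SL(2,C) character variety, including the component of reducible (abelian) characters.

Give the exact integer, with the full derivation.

85

For T(7,29): irreducibility forces the central element u^7 = v^29 to one of +I, -I.
This locks tr(u) to 2*cos(pi*alpha/7), alpha in 1..6, and tr(v) to 2*cos(pi*beta/29), beta in 1..28, on each component of irreducible characters.
Consistency of u^7 = (-1)^alpha I with v^29 = (-1)^beta I forces alpha = beta (mod 2).
Counting: 3 odd alphas x 14 odd betas + 3 even alphas x 14 even betas = 42 + 42 = 84.
That is 84 components of irreducible characters, and with the reducible (abelian) component the total is 85.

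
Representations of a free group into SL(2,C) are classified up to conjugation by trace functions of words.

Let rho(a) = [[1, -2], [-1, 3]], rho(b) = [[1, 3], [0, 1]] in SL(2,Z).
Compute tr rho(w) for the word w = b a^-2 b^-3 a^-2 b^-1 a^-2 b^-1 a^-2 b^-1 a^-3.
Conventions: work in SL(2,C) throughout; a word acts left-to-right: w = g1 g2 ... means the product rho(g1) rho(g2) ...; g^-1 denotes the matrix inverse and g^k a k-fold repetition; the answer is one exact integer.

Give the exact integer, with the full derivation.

rho(b) = [[1, 3], [0, 1]]
... * rho(a^-1) = [[3, 2], [1, 1]]  ->  [[6, 5], [1, 1]]
... * rho(a^-1) = [[3, 2], [1, 1]]  ->  [[23, 17], [4, 3]]
... * rho(b^-1) = [[1, -3], [0, 1]]  ->  [[23, -52], [4, -9]]
... * rho(b^-1) = [[1, -3], [0, 1]]  ->  [[23, -121], [4, -21]]
... * rho(b^-1) = [[1, -3], [0, 1]]  ->  [[23, -190], [4, -33]]
... * rho(a^-1) = [[3, 2], [1, 1]]  ->  [[-121, -144], [-21, -25]]
... * rho(a^-1) = [[3, 2], [1, 1]]  ->  [[-507, -386], [-88, -67]]
... * rho(b^-1) = [[1, -3], [0, 1]]  ->  [[-507, 1135], [-88, 197]]
... * rho(a^-1) = [[3, 2], [1, 1]]  ->  [[-386, 121], [-67, 21]]
... * rho(a^-1) = [[3, 2], [1, 1]]  ->  [[-1037, -651], [-180, -113]]
... * rho(b^-1) = [[1, -3], [0, 1]]  ->  [[-1037, 2460], [-180, 427]]
... * rho(a^-1) = [[3, 2], [1, 1]]  ->  [[-651, 386], [-113, 67]]
... * rho(a^-1) = [[3, 2], [1, 1]]  ->  [[-1567, -916], [-272, -159]]
... * rho(b^-1) = [[1, -3], [0, 1]]  ->  [[-1567, 3785], [-272, 657]]
... * rho(a^-1) = [[3, 2], [1, 1]]  ->  [[-916, 651], [-159, 113]]
... * rho(a^-1) = [[3, 2], [1, 1]]  ->  [[-2097, -1181], [-364, -205]]
... * rho(a^-1) = [[3, 2], [1, 1]]  ->  [[-7472, -5375], [-1297, -933]]
tr = -7472 + -933 = -8405

-8405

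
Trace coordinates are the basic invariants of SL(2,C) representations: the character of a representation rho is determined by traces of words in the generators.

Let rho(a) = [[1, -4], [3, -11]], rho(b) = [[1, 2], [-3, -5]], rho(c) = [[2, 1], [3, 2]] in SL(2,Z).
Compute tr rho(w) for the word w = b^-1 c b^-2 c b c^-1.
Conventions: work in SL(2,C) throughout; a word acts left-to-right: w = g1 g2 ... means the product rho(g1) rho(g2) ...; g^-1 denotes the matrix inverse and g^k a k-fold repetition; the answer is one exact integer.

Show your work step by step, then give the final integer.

-1040

rho(b^-1) = [[-5, -2], [3, 1]]
... * rho(c) = [[2, 1], [3, 2]]  ->  [[-16, -9], [9, 5]]
... * rho(b^-1) = [[-5, -2], [3, 1]]  ->  [[53, 23], [-30, -13]]
... * rho(b^-1) = [[-5, -2], [3, 1]]  ->  [[-196, -83], [111, 47]]
... * rho(c) = [[2, 1], [3, 2]]  ->  [[-641, -362], [363, 205]]
... * rho(b) = [[1, 2], [-3, -5]]  ->  [[445, 528], [-252, -299]]
... * rho(c^-1) = [[2, -1], [-3, 2]]  ->  [[-694, 611], [393, -346]]
tr = -694 + -346 = -1040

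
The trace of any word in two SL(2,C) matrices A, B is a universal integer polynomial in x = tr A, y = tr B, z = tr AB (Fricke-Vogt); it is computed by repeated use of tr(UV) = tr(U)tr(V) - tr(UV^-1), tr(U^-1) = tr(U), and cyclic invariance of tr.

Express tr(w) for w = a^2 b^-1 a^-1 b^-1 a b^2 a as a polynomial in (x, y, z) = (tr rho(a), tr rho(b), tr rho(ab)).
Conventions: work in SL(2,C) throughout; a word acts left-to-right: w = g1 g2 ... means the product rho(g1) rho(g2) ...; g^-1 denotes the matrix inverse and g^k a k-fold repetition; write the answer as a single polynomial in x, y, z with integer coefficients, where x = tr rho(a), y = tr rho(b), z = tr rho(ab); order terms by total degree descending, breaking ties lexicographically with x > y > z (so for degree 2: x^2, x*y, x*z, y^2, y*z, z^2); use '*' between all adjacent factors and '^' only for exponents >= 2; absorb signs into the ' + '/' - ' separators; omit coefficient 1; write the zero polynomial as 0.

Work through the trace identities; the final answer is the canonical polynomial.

x^3*y^2*z^2 - 2*x^4*y*z - x^2*y^3*z - x^2*y*z^3 + x^5 + x^3*y^2 + x^3*z^2 - x*y^2*z^2 + 7*x^2*y*z + y^3*z + y*z^3 - 5*x^3 - 2*x*y^2 - 2*x*z^2 - 4*y*z + 5*x

next, tr(a^2 b) = tr(a) * tr(b a) - tr(b)   [square of a] = x*z - y
tr(a^2) = tr(a) * tr(a) - tr(1)   [square of a] = x^2 - 2
tr(b^2 a^2) = tr(b) * tr(a^2 b) - tr(a^2)   [square of b] = x*y*z - x^2 - y^2 + 2
tr(b^2 a) = tr(b) * tr(a b) - tr(a)   [square of b] = y*z - x
tr(a b^2 a^2) = tr(a) * tr(b^2 a^2) - tr(b^2 a)   [square of a] = x^2*y*z - x^3 - x*y^2 - y*z + 3*x
tr(a b a b) = tr(b a) * tr(b a) - tr(1)   [split at a repeated b] = z^2 - 2
and tr(b a b^2 a) = tr(b) * tr(a b a b) - tr(a b a)   [square of b] = y*z^2 - x*z - y
next, tr(b a b^2) = tr(b) * tr(a b^2) - tr(a b)   [square of b] = y^2*z - x*y - z
and tr(a b^2 a^2 b) = tr(a) * tr(b a b^2 a) - tr(b a b^2)   [square of a] = x*y*z^2 - x^2*z - y^2*z + z
tr(b^-1 a b^2 a^2) = tr(a b^2 a^2) * tr(b) - tr(a b^2 a^2 b)   [inverse elimination on b] = x^2*y^2*z - x^3*y - x*y^3 - x*y*z^2 + x^2*z + 3*x*y - z
next, tr(a^3 b) = tr(a) * tr(b a^2) - tr(b a)   [square of a] = x^2*z - x*y - z
tr(b^2 a^3 b) = tr(b) * tr(a^3 b^2) - tr(a^3 b)   [square of b] = x^2*y^2*z - x^3*y - x*y^3 - x^2*z - y^2*z + 4*x*y + z
tr(a b a^2 b) = tr(a) * tr(b a b a) - tr(b a b)   [square of a] = x*z^2 - y*z - x
and tr(a^2 b^2 a b) = tr(b) * tr(a b a^2 b) - tr(a b a^2)   [square of b] = x*y*z^2 - x^2*z - y^2*z + z
tr(b^2 a b^2 a^2) = tr(b) * tr(a^2 b^2 a b) - tr(a^2 b^2 a)   [square of b] = x*y^2*z^2 - 2*x^2*y*z - y^3*z + x^3 + x*y^2 + 2*y*z - 3*x
next, tr(b^2 a b^2 a) = tr(b) * tr(a b^2 a b) - tr(a b^2 a)   [square of b] = y^2*z^2 - 2*x*y*z + x^2 - 2
tr(b a b^2 a^3 b) = tr(a) * tr(b^2 a b^2 a^2) - tr(b^2 a b^2 a)   [square of a] = x^2*y^2*z^2 - 2*x^3*y*z - x*y^3*z + x^4 + x^2*y^2 - y^2*z^2 + 4*x*y*z - 4*x^2 + 2
tr(b a b a b a) = tr(a b) * tr(a b a b) - tr(a^-1 b^-1)   [split at a repeated a] = z^3 - 3*z
and tr(a^2 b a b a b) = tr(a) * tr(b a b a b a) - tr(b a b a b)   [square of a] = x*z^3 - y*z^2 - 2*x*z + y
next, tr(a^2 b a b a) = tr(a) * tr(b a b a^2) - tr(b a b a)   [square of a] = x^2*z^2 - x*y*z - x^2 - z^2 + 2
tr(b a b a b^2 a^2) = tr(b) * tr(a^2 b a b a b) - tr(a^2 b a b a)   [square of b] = x*y*z^3 - x^2*z^2 - y^2*z^2 - x*y*z + x^2 + y^2 + z^2 - 2
tr(b a b a b^2 a) = tr(b) * tr(a b a b a b) - tr(a b a b a)   [square of b] = y*z^3 - x*z^2 - 2*y*z + x
and tr(b a b^2 a^3 b a) = tr(a) * tr(b a b a b^2 a^2) - tr(b a b a b^2 a)   [square of a] = x^2*y*z^3 - x^3*z^2 - x*y^2*z^2 - x^2*y*z - y*z^3 + x^3 + x*y^2 + 2*x*z^2 + 2*y*z - 3*x
and tr(a b^2 a^3 b a^-1 b) = tr(b a b^2 a^3 b) * tr(a) - tr(b a b^2 a^3 b a)   [inverse elimination on a] = x^3*y^2*z^2 - 2*x^4*y*z - x^2*y^3*z - x^2*y*z^3 + x^5 + x^3*y^2 + x^3*z^2 + 5*x^2*y*z + y*z^3 - 5*x^3 - x*y^2 - 2*x*z^2 - 2*y*z + 5*x
next, tr(a^-1 b^-1 a b^2 a^3 b) = tr(a b^2 a^3 b a^-1) * tr(b) - tr(a b^2 a^3 b a^-1 b)   [inverse elimination on b] = -x^3*y^2*z^2 + 2*x^4*y*z + 2*x^2*y^3*z + x^2*y*z^3 - x^5 - 2*x^3*y^2 - x^3*z^2 - x*y^4 - 6*x^2*y*z - y^3*z - y*z^3 + 5*x^3 + 5*x*y^2 + 2*x*z^2 + 3*y*z - 5*x
next, tr(a^2 b^-1 a^-1 b^-1 a b^2 a) = tr(a^-1 b^-1 a b^2 a^3) * tr(b) - tr(a^-1 b^-1 a b^2 a^3 b)   [inverse elimination on b] = x^3*y^2*z^2 - 2*x^4*y*z - x^2*y^3*z - x^2*y*z^3 + x^5 + x^3*y^2 + x^3*z^2 - x*y^2*z^2 + 7*x^2*y*z + y^3*z + y*z^3 - 5*x^3 - 2*x*y^2 - 2*x*z^2 - 4*y*z + 5*x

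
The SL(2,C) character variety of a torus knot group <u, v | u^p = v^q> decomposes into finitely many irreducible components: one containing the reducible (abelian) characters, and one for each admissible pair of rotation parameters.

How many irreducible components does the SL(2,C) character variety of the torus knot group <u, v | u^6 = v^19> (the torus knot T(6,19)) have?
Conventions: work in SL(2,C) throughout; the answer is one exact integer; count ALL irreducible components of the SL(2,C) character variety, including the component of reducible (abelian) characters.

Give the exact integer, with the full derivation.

In the torus knot group T(6,19), u^6 = v^19 is central, so an irreducible representation sends it to +I or -I (Schur).
This locks tr(u) to 2*cos(pi*alpha/6), alpha in 1..5, and tr(v) to 2*cos(pi*beta/19), beta in 1..18, on each component of irreducible characters.
Consistency of u^6 = (-1)^alpha I with v^19 = (-1)^beta I forces alpha = beta (mod 2).
count pairs: odd alpha (3 choices) x odd beta (9), plus even alpha (2) x even beta (9): 3*9 + 2*9 = 45.
Total: 45 irreducible-character components + 1 reducible (abelian) component = 46.

46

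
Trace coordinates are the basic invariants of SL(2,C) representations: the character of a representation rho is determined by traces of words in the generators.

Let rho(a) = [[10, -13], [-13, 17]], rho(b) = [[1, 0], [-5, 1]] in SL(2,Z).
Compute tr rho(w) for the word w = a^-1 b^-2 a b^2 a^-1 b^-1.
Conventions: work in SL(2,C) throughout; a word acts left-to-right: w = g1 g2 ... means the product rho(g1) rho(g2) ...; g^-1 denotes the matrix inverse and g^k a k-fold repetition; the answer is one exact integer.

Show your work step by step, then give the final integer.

1554892

rho(a^-1) = [[17, 13], [13, 10]]
... * rho(b^-1) = [[1, 0], [5, 1]]  ->  [[82, 13], [63, 10]]
... * rho(b^-1) = [[1, 0], [5, 1]]  ->  [[147, 13], [113, 10]]
... * rho(a) = [[10, -13], [-13, 17]]  ->  [[1301, -1690], [1000, -1299]]
... * rho(b) = [[1, 0], [-5, 1]]  ->  [[9751, -1690], [7495, -1299]]
... * rho(b) = [[1, 0], [-5, 1]]  ->  [[18201, -1690], [13990, -1299]]
... * rho(a^-1) = [[17, 13], [13, 10]]  ->  [[287447, 219713], [220943, 168880]]
... * rho(b^-1) = [[1, 0], [5, 1]]  ->  [[1386012, 219713], [1065343, 168880]]
tr = 1386012 + 168880 = 1554892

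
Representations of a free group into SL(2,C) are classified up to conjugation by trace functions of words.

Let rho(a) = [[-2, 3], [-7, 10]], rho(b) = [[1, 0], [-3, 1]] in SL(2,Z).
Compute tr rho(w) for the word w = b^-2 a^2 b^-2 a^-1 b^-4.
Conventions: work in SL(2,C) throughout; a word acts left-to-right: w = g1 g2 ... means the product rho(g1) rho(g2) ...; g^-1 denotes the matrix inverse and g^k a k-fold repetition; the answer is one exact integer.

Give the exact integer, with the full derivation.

rho(b^-1) = [[1, 0], [3, 1]]
... * rho(b^-1) = [[1, 0], [3, 1]]  ->  [[1, 0], [6, 1]]
... * rho(a) = [[-2, 3], [-7, 10]]  ->  [[-2, 3], [-19, 28]]
... * rho(a) = [[-2, 3], [-7, 10]]  ->  [[-17, 24], [-158, 223]]
... * rho(b^-1) = [[1, 0], [3, 1]]  ->  [[55, 24], [511, 223]]
... * rho(b^-1) = [[1, 0], [3, 1]]  ->  [[127, 24], [1180, 223]]
... * rho(a^-1) = [[10, -3], [7, -2]]  ->  [[1438, -429], [13361, -3986]]
... * rho(b^-1) = [[1, 0], [3, 1]]  ->  [[151, -429], [1403, -3986]]
... * rho(b^-1) = [[1, 0], [3, 1]]  ->  [[-1136, -429], [-10555, -3986]]
... * rho(b^-1) = [[1, 0], [3, 1]]  ->  [[-2423, -429], [-22513, -3986]]
... * rho(b^-1) = [[1, 0], [3, 1]]  ->  [[-3710, -429], [-34471, -3986]]
tr = -3710 + -3986 = -7696

-7696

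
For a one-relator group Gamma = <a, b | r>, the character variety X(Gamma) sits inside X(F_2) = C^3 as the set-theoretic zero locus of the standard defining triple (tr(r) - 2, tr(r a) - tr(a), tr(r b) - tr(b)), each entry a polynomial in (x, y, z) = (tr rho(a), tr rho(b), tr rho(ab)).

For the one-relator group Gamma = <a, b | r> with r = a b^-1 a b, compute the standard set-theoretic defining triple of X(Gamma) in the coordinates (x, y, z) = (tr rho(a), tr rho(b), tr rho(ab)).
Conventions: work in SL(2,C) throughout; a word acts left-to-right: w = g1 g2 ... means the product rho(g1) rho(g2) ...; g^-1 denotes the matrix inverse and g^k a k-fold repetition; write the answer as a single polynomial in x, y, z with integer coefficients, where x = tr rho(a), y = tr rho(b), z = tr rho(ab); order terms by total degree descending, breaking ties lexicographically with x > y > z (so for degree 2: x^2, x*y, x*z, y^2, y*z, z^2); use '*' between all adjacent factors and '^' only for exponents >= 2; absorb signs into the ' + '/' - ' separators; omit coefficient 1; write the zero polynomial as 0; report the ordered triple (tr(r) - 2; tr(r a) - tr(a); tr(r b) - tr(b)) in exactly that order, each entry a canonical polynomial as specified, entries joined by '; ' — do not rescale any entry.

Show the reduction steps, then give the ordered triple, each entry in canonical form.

x*y*z - y^2 - z^2; x^2*y*z - x*y^2 - x*z^2; x*y^2*z - x^2*y - y^3 - y*z^2 + x*z + 2*y

tr(a b a) = tr(a) * tr(b a) - tr(b) = x*z - y
tr(a b a b) = tr(b a) * tr(b a) - tr(1) = z^2 - 2
tr(a b^-1 a b) = tr(a b a) * tr(b) - tr(a b a b) = x*y*z - y^2 - z^2 + 2
so tr(a b a^2) = tr(a) * tr(a b a) - tr(a b) = x^2*z - x*y - z
so tr(b a b) = tr(b) * tr(a b) - tr(a) = y*z - x
so tr(a b a^2 b) = tr(a) * tr(b a b a) - tr(b a b) = x*z^2 - y*z - x
reduce: tr(a b^-1 a b a) = tr(a b a^2) * tr(b) - tr(a b a^2 b) = x^2*y*z - x*y^2 - x*z^2 + x
so tr(a^2) = tr(a) * tr(a) - tr(1) = x^2 - 2
tr(a b^2 a) = tr(b) * tr(a^2 b) - tr(a^2) = x*y*z - x^2 - y^2 + 2
reduce: tr(a b^2 a b) = tr(b) * tr(a b a b) - tr(a b a) = y*z^2 - x*z - y
so tr(a b^-1 a b^2) = tr(a b^2 a) * tr(b) - tr(a b^2 a b) = x*y^2*z - x^2*y - y^3 - y*z^2 + x*z + 3*y
assemble the triple (tr(r) - 2; tr(r a) - x; tr(r b) - y)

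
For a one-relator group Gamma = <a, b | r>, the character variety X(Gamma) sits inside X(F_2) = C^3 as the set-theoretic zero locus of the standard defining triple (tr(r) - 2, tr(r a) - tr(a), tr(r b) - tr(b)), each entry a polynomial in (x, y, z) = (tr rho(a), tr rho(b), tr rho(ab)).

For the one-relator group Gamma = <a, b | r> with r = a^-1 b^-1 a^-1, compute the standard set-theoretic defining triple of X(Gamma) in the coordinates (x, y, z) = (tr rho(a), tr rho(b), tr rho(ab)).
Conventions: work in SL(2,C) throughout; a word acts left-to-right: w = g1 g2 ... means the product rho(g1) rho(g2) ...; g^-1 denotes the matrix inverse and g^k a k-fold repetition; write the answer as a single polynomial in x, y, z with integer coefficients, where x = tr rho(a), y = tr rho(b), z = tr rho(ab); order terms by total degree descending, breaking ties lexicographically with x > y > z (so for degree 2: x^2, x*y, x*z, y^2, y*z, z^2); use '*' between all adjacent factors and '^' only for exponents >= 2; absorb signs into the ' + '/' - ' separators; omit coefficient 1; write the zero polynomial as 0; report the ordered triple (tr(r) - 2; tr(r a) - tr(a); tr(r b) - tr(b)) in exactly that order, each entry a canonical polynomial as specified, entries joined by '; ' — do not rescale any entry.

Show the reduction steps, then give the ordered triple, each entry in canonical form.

tr(b^-1) = tr(b) = y
tr(b^-1 a) = tr(a) * tr(b) - tr(a b)   [inverse elimination on b] = x*y - z
tr(b^-1 a^-1) = tr(b^-1) * tr(a) - tr(b^-1 a)   [inverse elimination on a] = z
tr(a^-1 b^-1 a^-1) = tr(b^-1 a^-1) * tr(a) - tr(b^-1)   [inverse elimination on a] = x*z - y
tr(a^-1 b a^-1) = tr(b a^-1) * tr(a) - tr(b)   [inverse elimination on a] = x^2*y - x*z - y
tr(b^2) = tr(b) * tr(b) - tr(1)   [square of b] = y^2 - 2
tr(b^2 a) = tr(b) * tr(a b) - tr(a)   [square of b] = y*z - x
tr(b a^-1 b) = tr(b^2) * tr(a) - tr(b^2 a)   [inverse elimination on a] = x*y^2 - y*z - x
tr(b a b a) = tr(a b) * tr(a b) - tr(1)   [split at a repeated a] = z^2 - 2
tr(b a^-1 b a) = tr(b a b) * tr(a) - tr(b a b a)   [inverse elimination on a] = x*y*z - x^2 - z^2 + 2
tr(a^-1 b a^-1 b) = tr(b a^-1 b) * tr(a) - tr(b a^-1 b a)   [inverse elimination on a] = x^2*y^2 - 2*x*y*z + z^2 - 2
tr(a^-1 b^-1 a^-1 b) = tr(a^-1 b a^-1) * tr(b) - tr(a^-1 b a^-1 b)   [inverse elimination on b] = x*y*z - y^2 - z^2 + 2
assemble the triple (tr(r) - 2; tr(r a) - x; tr(r b) - y)

x*z - y - 2; -x + z; x*y*z - y^2 - z^2 - y + 2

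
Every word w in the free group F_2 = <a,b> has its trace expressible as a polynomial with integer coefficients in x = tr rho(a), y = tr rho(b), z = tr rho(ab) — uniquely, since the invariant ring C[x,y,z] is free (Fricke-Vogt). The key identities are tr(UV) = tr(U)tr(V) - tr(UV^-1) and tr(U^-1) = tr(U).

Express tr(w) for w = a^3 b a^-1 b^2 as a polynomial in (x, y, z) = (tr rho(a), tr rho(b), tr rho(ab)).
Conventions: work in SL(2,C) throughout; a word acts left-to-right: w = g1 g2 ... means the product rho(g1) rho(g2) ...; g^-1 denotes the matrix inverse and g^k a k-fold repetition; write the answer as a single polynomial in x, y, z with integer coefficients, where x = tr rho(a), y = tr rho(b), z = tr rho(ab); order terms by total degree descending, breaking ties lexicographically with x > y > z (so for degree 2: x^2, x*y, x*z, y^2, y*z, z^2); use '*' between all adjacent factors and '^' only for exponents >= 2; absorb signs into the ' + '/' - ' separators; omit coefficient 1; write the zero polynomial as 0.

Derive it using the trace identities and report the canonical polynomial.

x^3*y^2*z - x^4*y - x^2*y^3 - x^2*y*z^2 + 4*x^2*y + y*z^2 - x*z - y

tr(b^2 a) = tr(b)*tr(a b) - tr(a) = y*z - x
tr(b^2) = tr(b)*tr(b) - tr(1) = y^2 - 2
tr(b a^2 b) = tr(a)*tr(b^2 a) - tr(b^2) = x*y*z - x^2 - y^2 + 2
tr(b a^2) = tr(a)*tr(b a) - tr(b) = x*z - y
tr(b^3 a^2) = tr(b)*tr(b a^2 b) - tr(b a^2) = x*y^2*z - x^2*y - y^3 - x*z + 3*y
tr(b^3 a) = tr(b)*tr(a b^2) - tr(a b) = y^2*z - x*y - z
tr(b^2 a^3 b) = tr(a)*tr(b^3 a^2) - tr(b^3 a) = x^2*y^2*z - x^3*y - x*y^3 - x^2*z - y^2*z + 4*x*y + z
tr(a b a b) = tr(a b)*tr(a b) - tr(1) = z^2 - 2
tr(b a b^2 a) = tr(b)*tr(a b a b) - tr(a b a) = y*z^2 - x*z - y
tr(b a b^2 a^2) = tr(a)*tr(b a b^2 a) - tr(b a b^2) = x*y*z^2 - x^2*z - y^2*z + z
tr(b^2 a^3 b a) = tr(a)*tr(b a b^2 a^2) - tr(b a b^2 a) = x^2*y*z^2 - x^3*z - x*y^2*z - y*z^2 + 2*x*z + y
tr(a^3 b a^-1 b^2) = tr(b^2 a^3 b)*tr(a) - tr(b^2 a^3 b a) = x^3*y^2*z - x^4*y - x^2*y^3 - x^2*y*z^2 + 4*x^2*y + y*z^2 - x*z - y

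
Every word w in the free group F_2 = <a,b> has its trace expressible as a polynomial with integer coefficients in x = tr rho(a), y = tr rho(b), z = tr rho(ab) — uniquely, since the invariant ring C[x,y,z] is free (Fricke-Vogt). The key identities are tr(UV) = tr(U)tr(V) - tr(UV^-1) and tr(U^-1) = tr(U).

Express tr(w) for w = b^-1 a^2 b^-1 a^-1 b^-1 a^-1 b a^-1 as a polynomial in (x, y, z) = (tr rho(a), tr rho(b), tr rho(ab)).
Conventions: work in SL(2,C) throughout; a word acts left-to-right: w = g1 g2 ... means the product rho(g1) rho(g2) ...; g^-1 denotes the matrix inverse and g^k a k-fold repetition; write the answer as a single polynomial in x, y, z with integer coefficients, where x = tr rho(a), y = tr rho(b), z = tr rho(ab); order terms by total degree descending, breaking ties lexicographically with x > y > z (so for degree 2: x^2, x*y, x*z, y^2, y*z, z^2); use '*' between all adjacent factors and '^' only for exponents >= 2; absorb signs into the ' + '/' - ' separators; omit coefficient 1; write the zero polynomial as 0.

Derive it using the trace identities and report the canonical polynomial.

x^3*y^2*z^2 - x^4*y*z - x^2*y^3*z - 2*x^2*y*z^3 + x^3*z^2 + x*z^4 + 6*x^2*y*z + y^3*z + y*z^3 - x^3 - x*y^2 - 5*x*z^2 - 3*y*z + 3*x

apply: trace(a b a) = trace(a) * trace(b a) - trace(b) = x*z - y
use: trace(a b a b) = trace(b a) * trace(b a) - trace(1)   [split at repeated b] = z^2 - 2
trace(b a b^-1 a) = trace(a b a) * trace(b) - trace(a b a b) = x*y*z - y^2 - z^2 + 2
apply: trace(b^-1 a^-1 b a) = trace(b a b^-1) * trace(a) - trace(b a b^-1 a) = -x*y*z + x^2 + y^2 + z^2 - 2
trace(b^-1 a^-1 b a b^-1) = trace(b^-1 a^-1 b a) * trace(b) - trace(b^-1 a^-1 b a b) = -x*y^2*z + x^2*y + y^3 + y*z^2 - 3*y
use: trace(b^2 a) = trace(b) * trace(a b) - trace(a) = y*z - x
trace(b^2) = trace(b) * trace(b) - trace(1) = y^2 - 2
use: trace(b a^2 b) = trace(a) * trace(b^2 a) - trace(b^2) = x*y*z - x^2 - y^2 + 2
use: trace(b a^2 b a) = trace(a) * trace(b a b a) - trace(b a b) = x*z^2 - y*z - x
use: trace(a^-1 b a^2 b) = trace(b a^2 b) * trace(a) - trace(b a^2 b a) = x^2*y*z - x^3 - x*y^2 - x*z^2 + y*z + 3*x
trace(a b^-1 a^-1 b a) = trace(a^-1 b a^2) * trace(b) - trace(a^-1 b a^2 b) = -x^2*y*z + x^3 + x*y^2 + x*z^2 - 3*x
apply: trace(b a b a b) = trace(b) * trace(a b a b) - trace(a b a) = y*z^2 - x*z - y
trace(b a b a b a) = trace(a b a b) * trace(a b) - trace(b a)   [split at repeated a] = z^3 - 3*z
use: trace(a^-1 b a b a b) = trace(b a b a b) * trace(a) - trace(b a b a b a) = x*y*z^2 - x^2*z - z^3 - x*y + 3*z
use: trace(a b^-1 a^-1 b a b) = trace(a^-1 b a b a) * trace(b) - trace(a^-1 b a b a b) = -x*y*z^2 + x^2*z + y^2*z + z^3 - 3*z
trace(b^-1 a^-1 b a b^-1 a) = trace(a b^-1 a^-1 b a) * trace(b) - trace(a b^-1 a^-1 b a b) = -x^2*y^2*z + x^3*y + x*y^3 + 2*x*y*z^2 - x^2*z - y^2*z - z^3 - 3*x*y + 3*z
apply: trace(a b^-1 a^-1 b^-1 a^-1 b) = trace(b^-1 a^-1 b a b^-1) * trace(a) - trace(b^-1 a^-1 b a b^-1 a) = -x*y*z^2 + x^2*z + y^2*z + z^3 - 3*z
use: trace(b a^-1 b) = trace(b^2) * trace(a) - trace(b^2 a) = x*y^2 - y*z - x
trace(b^2 a b) = trace(b) * trace(b a b) - trace(b a) = y^2*z - x*y - z
use: trace(b a b a^-1 b) = trace(b^2 a b) * trace(a) - trace(b^2 a b a) = x*y^2*z - x^2*y - y*z^2 + y
use: trace(a^-1 b a^-1 b a b) = trace(b a b a^-1 b) * trace(a) - trace(b a b a^-1 b a) = x^2*y^2*z - x^3*y - 2*x*y*z^2 + x^2*z + z^3 + 2*x*y - 3*z
trace(b^-1 a^-1 b a^-1 b a) = trace(a^-1 b a^-1 b a) * trace(b) - trace(a^-1 b a^-1 b a b) = -x^2*y^2*z + x^3*y + x*y^3 + 2*x*y*z^2 - x^2*z - y^2*z - z^3 - 3*x*y + 3*z
trace(a^-1 b a^2 b a^-1) = trace(b a^2 b a^-1) * trace(a) - trace(b a^2 b) = x^3*y*z - x^4 - x^2*y^2 - x^2*z^2 + 4*x^2 + y^2 - 2
trace(a b^2 a^2) = trace(a) * trace(b^2 a^2) - trace(b^2 a) = x^2*y*z - x^3 - x*y^2 - y*z + 3*x
trace(a^2 b a) = trace(a) * trace(b a^2) - trace(b a) = x^2*z - x*y - z
apply: trace(b^2 a^2 b a) = trace(b) * trace(a^2 b a b) - trace(a^2 b a) = x*y*z^2 - x^2*z - y^2*z + z
apply: trace(b^2 a^2 b) = trace(b) * trace(a^2 b^2) - trace(a^2 b) = x*y^2*z - x^2*y - y^3 - x*z + 3*y
trace(a b^2 a^2 b a) = trace(a) * trace(b^2 a^2 b a) - trace(b^2 a^2 b) = x^2*y*z^2 - x^3*z - 2*x*y^2*z + x^2*y + y^3 + 2*x*z - 3*y
trace(b a b a b^2 a) = trace(b) * trace(a b a b a b) - trace(a b a b a) = y*z^3 - x*z^2 - 2*y*z + x
use: trace(b a b a b^2) = trace(b) * trace(b a b a b) - trace(b a b a) = y^2*z^2 - x*y*z - y^2 - z^2 + 2
use: trace(a b^2 a^2 b a b) = trace(a) * trace(b a b a b^2 a) - trace(b a b a b^2) = x*y*z^3 - x^2*z^2 - y^2*z^2 - x*y*z + x^2 + y^2 + z^2 - 2
apply: trace(b^-1 a b^2 a^2 b a) = trace(a b^2 a^2 b a) * trace(b) - trace(a b^2 a^2 b a b) = x^2*y^2*z^2 - x^3*y*z - 2*x*y^3*z - x*y*z^3 + x^2*y^2 + x^2*z^2 + y^4 + y^2*z^2 + 3*x*y*z - x^2 - 4*y^2 - z^2 + 2
use: trace(b a^2 b a^-1 b^-1 a b) = trace(b^-1 a b^2 a^2 b) * trace(a) - trace(b^-1 a b^2 a^2 b a) = -x^2*y^2*z^2 + 2*x^3*y*z + 2*x*y^3*z + x*y*z^3 - x^4 - 2*x^2*y^2 - x^2*z^2 - y^4 - y^2*z^2 - 4*x*y*z + 4*x^2 + 4*y^2 + z^2 - 2
trace(a b a b a^2) = trace(a) * trace(b a b a^2) - trace(b a b a) = x^2*z^2 - x*y*z - x^2 - z^2 + 2
use: trace(b a^2 b a b a) = trace(a) * trace(b a b a b a) - trace(b a b a b) = x*z^3 - y*z^2 - 2*x*z + y
apply: trace(a b a b a^2 b a) = trace(a) * trace(b a^2 b a b a) - trace(b a^2 b a b) = x^2*z^3 - 2*x*y*z^2 - x^2*z + y^2*z + x*y - z
trace(b a b a b a b a) = trace(b a b a) * trace(b a b a) - trace(1)   [split at repeated b] = z^4 - 4*z^2 + 2
trace(a b a b a^2 b a b) = trace(a) * trace(b a b a b a b a) - trace(b a b a b a b) = x*z^4 - y*z^3 - 3*x*z^2 + 2*y*z + x
trace(b^-1 a b a b a^2 b a) = trace(a b a b a^2 b a) * trace(b) - trace(a b a b a^2 b a b) = x^2*y*z^3 - 2*x*y^2*z^2 - x*z^4 - x^2*y*z + y^3*z + y*z^3 + x*y^2 + 3*x*z^2 - 3*y*z - x
trace(b a^2 b a^-1 b^-1 a b a) = trace(b^-1 a b a b a^2 b) * trace(a) - trace(b^-1 a b a b a^2 b a) = -x^2*y*z^3 + x^3*z^2 + 2*x*y^2*z^2 + x*z^4 - y^3*z - y*z^3 - x^3 - x*y^2 - 4*x*z^2 + 3*y*z + 3*x
apply: trace(b a^-1 b a^2 b a^-1 b^-1 a) = trace(b a^2 b a^-1 b^-1 a b) * trace(a) - trace(b a^2 b a^-1 b^-1 a b a) = -x^3*y^2*z^2 + 2*x^4*y*z + 2*x^2*y^3*z + 2*x^2*y*z^3 - x^5 - 2*x^3*y^2 - 2*x^3*z^2 - x*y^4 - 3*x*y^2*z^2 - x*z^4 - 4*x^2*y*z + y^3*z + y*z^3 + 5*x^3 + 5*x*y^2 + 5*x*z^2 - 3*y*z - 5*x
trace(a^-1 b^-1 a^-1 b a^-1 b a^2 b) = trace(b a^-1 b a^2 b a^-1 b^-1) * trace(a) - trace(b a^-1 b a^2 b a^-1 b^-1 a) = x^3*y^2*z^2 - x^4*y*z - 2*x^2*y^3*z - 2*x^2*y*z^3 + x^3*y^2 + x^3*z^2 + x*y^4 + 3*x*y^2*z^2 + x*z^4 + 4*x^2*y*z - y^3*z - y*z^3 - x^3 - 4*x*y^2 - 5*x*z^2 + 3*y*z + 3*x
trace(a^2 b^-1 a^-1 b^-1 a^-1 b a^-1 b) = trace(a^-1 b^-1 a^-1 b a^-1 b a^2) * trace(b) - trace(a^-1 b^-1 a^-1 b a^-1 b a^2 b) = -x^3*y^2*z^2 + x^4*y*z + x^2*y^3*z + 2*x^2*y*z^3 - x^3*z^2 - x*y^2*z^2 - x*z^4 - 5*x^2*y*z + x^3 + x*y^2 + 5*x*z^2 - 3*x
trace(b^-1 a^2 b^-1 a^-1 b^-1 a^-1 b a^-1) = trace(a^2 b^-1 a^-1 b^-1 a^-1 b a^-1) * trace(b) - trace(a^2 b^-1 a^-1 b^-1 a^-1 b a^-1 b) = x^3*y^2*z^2 - x^4*y*z - x^2*y^3*z - 2*x^2*y*z^3 + x^3*z^2 + x*z^4 + 6*x^2*y*z + y^3*z + y*z^3 - x^3 - x*y^2 - 5*x*z^2 - 3*y*z + 3*x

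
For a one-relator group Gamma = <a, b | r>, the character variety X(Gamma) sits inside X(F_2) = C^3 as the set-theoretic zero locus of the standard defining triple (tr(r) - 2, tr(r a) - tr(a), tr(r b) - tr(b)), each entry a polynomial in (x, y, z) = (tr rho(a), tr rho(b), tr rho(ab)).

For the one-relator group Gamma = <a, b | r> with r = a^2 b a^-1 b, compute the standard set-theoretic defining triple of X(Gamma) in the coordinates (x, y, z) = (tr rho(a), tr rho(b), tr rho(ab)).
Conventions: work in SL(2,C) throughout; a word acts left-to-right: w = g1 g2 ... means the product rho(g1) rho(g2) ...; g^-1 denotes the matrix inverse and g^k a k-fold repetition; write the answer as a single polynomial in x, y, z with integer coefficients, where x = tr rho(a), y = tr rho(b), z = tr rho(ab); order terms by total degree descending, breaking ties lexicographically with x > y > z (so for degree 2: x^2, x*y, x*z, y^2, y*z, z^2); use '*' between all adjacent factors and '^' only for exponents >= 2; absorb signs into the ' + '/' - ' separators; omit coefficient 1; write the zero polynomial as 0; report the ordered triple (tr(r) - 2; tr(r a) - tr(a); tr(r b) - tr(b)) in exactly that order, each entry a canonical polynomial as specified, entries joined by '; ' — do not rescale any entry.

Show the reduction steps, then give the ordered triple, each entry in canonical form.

trace(a^2 b) = trace(a) trace(b a) - trace(b) = x*z - y
apply: trace(a^2) = trace(a) trace(a) - trace(1) = x^2 - 2
trace(b a^2 b) = trace(b) trace(a^2 b) - trace(a^2) = x*y*z - x^2 - y^2 + 2
use: trace(b a b a) = trace(b a) trace(b a) - trace(1) = z^2 - 2
trace(b a b) = trace(b) trace(a b) - trace(a) = y*z - x
trace(b a^2 b a) = trace(a) trace(b a b a) - trace(b a b) = x*z^2 - y*z - x
trace(a^2 b a^-1 b) = trace(b a^2 b) trace(a) - trace(b a^2 b a) = x^2*y*z - x^3 - x*y^2 - x*z^2 + y*z + 3*x
trace(b a^3 b) = trace(a) trace(a b^2 a) - trace(a b^2)  (reduce the a square) = x^2*y*z - x^3 - x*y^2 - y*z + 3*x
apply: trace(b a^3 b a) = trace(a) trace(b a b a^2) - trace(b a b a)  (reduce the a square) = x^2*z^2 - x*y*z - x^2 - z^2 + 2
trace(a^2 b a^-1 b a) = trace(b a^3 b) trace(a) - trace(b a^3 b a)  (eliminate a^-1) = x^3*y*z - x^4 - x^2*y^2 - x^2*z^2 + 4*x^2 + z^2 - 2
apply: trace(b^2 a^2 b) = trace(b) trace(b a^2 b) - trace(b a^2)   [square of b] = x*y^2*z - x^2*y - y^3 - x*z + 3*y
use: trace(a^2 b a) = trace(a) trace(a b a) - trace(a b)   [square of a] = x^2*z - x*y - z
trace(b^2 a^2 b a) = trace(b) trace(a^2 b a b) - trace(a^2 b a)   [square of b] = x*y*z^2 - x^2*z - y^2*z + z
apply: trace(a^2 b a^-1 b^2) = trace(b^2 a^2 b) trace(a) - trace(b^2 a^2 b a)   [inverse elimination on a] = x^2*y^2*z - x^3*y - x*y^3 - x*y*z^2 + y^2*z + 3*x*y - z
assemble the triple (trace(r) - 2; trace(r a) - x; trace(r b) - y)

x^2*y*z - x^3 - x*y^2 - x*z^2 + y*z + 3*x - 2; x^3*y*z - x^4 - x^2*y^2 - x^2*z^2 + 4*x^2 + z^2 - x - 2; x^2*y^2*z - x^3*y - x*y^3 - x*y*z^2 + y^2*z + 3*x*y - y - z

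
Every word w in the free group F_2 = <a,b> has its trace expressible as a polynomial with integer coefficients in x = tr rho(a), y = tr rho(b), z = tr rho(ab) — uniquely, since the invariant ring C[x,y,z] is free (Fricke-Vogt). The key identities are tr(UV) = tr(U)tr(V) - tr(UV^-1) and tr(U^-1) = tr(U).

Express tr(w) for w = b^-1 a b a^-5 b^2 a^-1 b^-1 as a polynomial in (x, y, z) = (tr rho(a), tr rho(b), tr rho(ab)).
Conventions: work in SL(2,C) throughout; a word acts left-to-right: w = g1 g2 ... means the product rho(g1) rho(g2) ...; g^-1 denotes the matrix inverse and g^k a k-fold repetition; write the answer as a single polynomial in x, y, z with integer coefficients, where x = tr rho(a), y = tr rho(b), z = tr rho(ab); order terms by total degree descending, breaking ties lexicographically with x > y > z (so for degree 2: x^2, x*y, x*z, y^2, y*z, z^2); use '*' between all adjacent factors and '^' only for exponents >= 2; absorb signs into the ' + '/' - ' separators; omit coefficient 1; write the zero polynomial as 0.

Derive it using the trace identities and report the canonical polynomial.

trace(b a b) = trace(b) trace(a b) - trace(a)   [square of b] = y*z - x
trace(b a b a) = trace(a b) trace(a b) - trace(1)   [split at a repeated a] = z^2 - 2
trace(a^-1 b a b) = trace(b a b) trace(a) - trace(b a b a)   [inverse elimination on a] = x*y*z - x^2 - z^2 + 2
trace(a b a^-2 b) = trace(a^-1 b a b) trace(a) - trace(a^-1 b a b a)   [inverse elimination on a] = x^2*y*z - x^3 - x*z^2 - y*z + 3*x
trace(b^2) = trace(b) trace(b) - trace(1)   [square of b] = y^2 - 2
trace(a^2 b^2) = trace(a) trace(b^2 a) - trace(b^2)   [square of a] = x*y*z - x^2 - y^2 + 2
trace(a^2 b) = trace(a) trace(b a) - trace(b)   [square of a] = x*z - y
trace(b^2 a^2 b) = trace(b) trace(a^2 b^2) - trace(a^2 b)   [square of b] = x*y^2*z - x^2*y - y^3 - x*z + 3*y
trace(a^2 b a b) = trace(a) trace(b a b a) - trace(b a b)   [square of a] = x*z^2 - y*z - x
trace(a^2 b a) = trace(a) trace(b a^2) - trace(b a)   [square of a] = x^2*z - x*y - z
trace(b^2 a^2 b a) = trace(b) trace(a^2 b a b) - trace(a^2 b a)   [square of b] = x*y*z^2 - x^2*z - y^2*z + z
trace(b^2 a^2 b a^-1) = trace(b^2 a^2 b) trace(a) - trace(b^2 a^2 b a)   [inverse elimination on a] = x^2*y^2*z - x^3*y - x*y^3 - x*y*z^2 + y^2*z + 3*x*y - z
trace(a b a^-2 b^2 a) = trace(b^2 a^2 b a^-1) trace(a) - trace(b^2 a^2 b)   [inverse elimination on a] = x^3*y^2*z - x^4*y - x^2*y^3 - x^2*y*z^2 + 4*x^2*y + y^3 - 3*y
trace(b a b a b) = trace(b) trace(a b a b) - trace(a b a)   [square of b] = y*z^2 - x*z - y
trace(b^2 a b a b) = trace(b) trace(b a b a b) - trace(b a b a)   [square of b] = y^2*z^2 - x*y*z - y^2 - z^2 + 2
trace(a b a b a b) = trace(a b) trace(a b a b) - trace(a^-1 b^-1)   [split at a repeated a] = z^3 - 3*z
trace(b^2 a b a b a) = trace(b) trace(a b a b a b) - trace(a b a b a)   [square of b] = y*z^3 - x*z^2 - 2*y*z + x
trace(b^2 a b a b a^-1) = trace(b^2 a b a b) trace(a) - trace(b^2 a b a b a)   [inverse elimination on a] = x*y^2*z^2 - x^2*y*z - y*z^3 - x*y^2 + 2*y*z + x
trace(a b a^-2 b^2 a b) = trace(b^2 a b a b a^-1) trace(a) - trace(b^2 a b a b)   [inverse elimination on a] = x^2*y^2*z^2 - x^3*y*z - x*y*z^3 - x^2*y^2 - y^2*z^2 + 3*x*y*z + x^2 + y^2 + z^2 - 2
trace(b^-1 a b a^-2 b^2 a) = trace(a b a^-2 b^2 a) trace(b) - trace(a b a^-2 b^2 a b)   [inverse elimination on b] = x^3*y^3*z - x^4*y^2 - x^2*y^4 - 2*x^2*y^2*z^2 + x^3*y*z + x*y*z^3 + 5*x^2*y^2 + y^4 + y^2*z^2 - 3*x*y*z - x^2 - 4*y^2 - z^2 + 2
trace(b^-1 a b a^-2 b^2 a^-1) = trace(b^-1 a b a^-2 b^2) trace(a) - trace(b^-1 a b a^-2 b^2 a)   [inverse elimination on a] = -x^3*y^3*z + x^4*y^2 + x^2*y^4 + 2*x^2*y^2*z^2 - x*y*z^3 - x^4 - 5*x^2*y^2 - x^2*z^2 - y^4 - y^2*z^2 + 2*x*y*z + 4*x^2 + 4*y^2 + z^2 - 2
trace(b^3) = trace(b) trace(b^2) - trace(b)   [square of b] = y^3 - 3*y
trace(b^3 a) = trace(b) trace(b a b) - trace(b a)   [square of b] = y^2*z - x*y - z
trace(a^-1 b^3) = trace(b^3) trace(a) - trace(b^3 a)   [inverse elimination on a] = x*y^3 - y^2*z - 2*x*y + z
trace(b a^-2 b^2) = trace(a^-1 b^3) trace(a) - trace(a^-1 b^3 a)   [inverse elimination on a] = x^2*y^3 - x*y^2*z - 2*x^2*y - y^3 + x*z + 3*y
trace(b^2 a^-1 b^-2 a b a^-2) = trace(b^-1 a b a^-2 b^2 a^-1) trace(b) - trace(b^-1 a b a^-2 b^2 a^-1 b)   [inverse elimination on b] = -x^3*y^4*z + x^4*y^3 + x^2*y^5 + 2*x^2*y^3*z^2 - x*y^2*z^3 - x^4*y - 6*x^2*y^3 - x^2*y*z^2 - y^5 - y^3*z^2 + 3*x*y^2*z + 6*x^2*y + 5*y^3 + y*z^2 - x*z - 5*y
trace(a b a^-1 b^2 a b^-1) = trace(a b a^-1 b^2 a) trace(b) - trace(a b a^-1 b^2 a b)   [inverse elimination on b] = x^2*y^3*z - x^3*y^2 - x*y^4 - 2*x*y^2*z^2 + x^2*y*z + y^3*z + y*z^3 + 4*x*y^2 - 3*y*z - x
trace(b^-2 a b a^-1 b^2 a) = trace(a b a^-1 b^2 a b^-1) trace(b) - trace(a b a^-1 b^2 a)   [inverse elimination on b] = x^2*y^4*z - x^3*y^3 - x*y^5 - 2*x*y^3*z^2 + y^4*z + y^2*z^3 + x^3*y + 5*x*y^3 + x*y*z^2 - 4*y^2*z - 4*x*y + z
trace(b^2 a^-1 b^-2 a b a^-1) = trace(b^-2 a b a^-1 b^2) trace(a) - trace(b^-2 a b a^-1 b^2 a)   [inverse elimination on a] = -x^2*y^4*z + x^3*y^3 + x*y^5 + 2*x*y^3*z^2 - y^4*z - y^2*z^3 - x^3*y - 5*x*y^3 - x*y*z^2 + 4*y^2*z + 5*x*y - z
trace(b^2 a^-1 b^-2 a b a^-3) = trace(b^2 a^-1 b^-2 a b a^-2) trace(a) - trace(b^2 a^-1 b^-2 a b a^-1)   [inverse elimination on a] = -x^4*y^4*z + x^5*y^3 + x^3*y^5 + 2*x^3*y^3*z^2 + x^2*y^4*z - x^2*y^2*z^3 - x^5*y - 7*x^3*y^3 - x^3*y*z^2 - 2*x*y^5 - 3*x*y^3*z^2 + 3*x^2*y^2*z + y^4*z + y^2*z^3 + 7*x^3*y + 10*x*y^3 + 2*x*y*z^2 - x^2*z - 4*y^2*z - 10*x*y + z
trace(a^-1 b^2 a^-1 b^-2 a b a^-3) = trace(b^2 a^-1 b^-2 a b a^-3) trace(a) - trace(b^2 a^-1 b^-2 a b a^-2)   [inverse elimination on a] = -x^5*y^4*z + x^6*y^3 + x^4*y^5 + 2*x^4*y^3*z^2 + 2*x^3*y^4*z - x^3*y^2*z^3 - x^6*y - 8*x^4*y^3 - x^4*y*z^2 - 3*x^2*y^5 - 5*x^2*y^3*z^2 + 3*x^3*y^2*z + x*y^4*z + 2*x*y^2*z^3 + 8*x^4*y + 16*x^2*y^3 + 3*x^2*y*z^2 + y^5 + y^3*z^2 - x^3*z - 7*x*y^2*z - 16*x^2*y - 5*y^3 - y*z^2 + 2*x*z + 5*y
trace(b^-1 a b a^-5 b^2 a^-1 b^-1) = trace(a^-1 b^2 a^-1 b^-2 a b a^-3) trace(a) - trace(a^-1 b^2 a^-1 b^-2 a b a^-2)   [inverse elimination on a] = -x^6*y^4*z + x^7*y^3 + x^5*y^5 + 2*x^5*y^3*z^2 + 3*x^4*y^4*z - x^4*y^2*z^3 - x^7*y - 9*x^5*y^3 - x^5*y*z^2 - 4*x^3*y^5 - 7*x^3*y^3*z^2 + 3*x^4*y^2*z + 3*x^2*y^2*z^3 + 9*x^5*y + 23*x^3*y^3 + 4*x^3*y*z^2 + 3*x*y^5 + 4*x*y^3*z^2 - x^4*z - 10*x^2*y^2*z - y^4*z - y^2*z^3 - 23*x^3*y - 15*x*y^3 - 3*x*y*z^2 + 3*x^2*z + 4*y^2*z + 15*x*y - z

-x^6*y^4*z + x^7*y^3 + x^5*y^5 + 2*x^5*y^3*z^2 + 3*x^4*y^4*z - x^4*y^2*z^3 - x^7*y - 9*x^5*y^3 - x^5*y*z^2 - 4*x^3*y^5 - 7*x^3*y^3*z^2 + 3*x^4*y^2*z + 3*x^2*y^2*z^3 + 9*x^5*y + 23*x^3*y^3 + 4*x^3*y*z^2 + 3*x*y^5 + 4*x*y^3*z^2 - x^4*z - 10*x^2*y^2*z - y^4*z - y^2*z^3 - 23*x^3*y - 15*x*y^3 - 3*x*y*z^2 + 3*x^2*z + 4*y^2*z + 15*x*y - z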